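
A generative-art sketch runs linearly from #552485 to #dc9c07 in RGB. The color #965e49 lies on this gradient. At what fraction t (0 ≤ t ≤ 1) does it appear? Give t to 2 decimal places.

0.48

Invert the lerp on the R channel (largest span, 135): t = (150 − 85) / (220 − 85) = 65/135 = 0.48148.
Check on G: (94 − 36)/(156 − 36) = 0.4833 ✓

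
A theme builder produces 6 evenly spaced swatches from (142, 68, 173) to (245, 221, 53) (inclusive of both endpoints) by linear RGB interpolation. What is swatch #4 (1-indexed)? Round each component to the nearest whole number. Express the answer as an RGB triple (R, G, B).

(204, 160, 101)

With 6 swatches and endpoints inclusive, swatch 4 sits at t = (4 − 1)/(6 − 1) = 3/5 ≈ 0.6.
R = 142 + 0.6 × (245 − 142) = 203.8 → 204
G = 68 + 0.6 × (221 − 68) = 159.8 → 160
B = 173 + 0.6 × (53 − 173) = 101 → 101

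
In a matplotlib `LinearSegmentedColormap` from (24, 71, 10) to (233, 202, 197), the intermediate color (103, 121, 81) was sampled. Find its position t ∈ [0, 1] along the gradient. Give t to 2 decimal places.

0.38

Invert the lerp on the R channel (largest span, 209): t = (103 − 24) / (233 − 24) = 79/209 = 0.37799.
Check on G: (121 − 71)/(202 − 71) = 0.3817 ✓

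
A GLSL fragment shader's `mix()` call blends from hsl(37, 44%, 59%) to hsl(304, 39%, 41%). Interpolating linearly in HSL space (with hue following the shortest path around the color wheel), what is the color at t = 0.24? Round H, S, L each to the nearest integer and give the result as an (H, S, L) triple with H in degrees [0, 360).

(15, 43, 55)

Hue: 304 − 37 = 267°, but |267| > 180 so the shorter arc goes the other way: Δh = 267 − 360 = -93°.
H = 37 + 0.24 × (-93) = 14.68 → 15°
S = 44 + 0.24 × (39 − 44) = 42.8 → 43%
L = 59 + 0.24 × (41 − 59) = 54.68 → 55%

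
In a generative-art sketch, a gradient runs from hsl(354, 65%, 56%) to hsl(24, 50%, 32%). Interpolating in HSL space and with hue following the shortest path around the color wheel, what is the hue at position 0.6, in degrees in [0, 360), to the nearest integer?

Hue: 24 − 354 = -330°, but |-330| > 180 so the shorter arc goes the other way: Δh = -330 + 360 = 30°.
H = 354 + 0.6 × (30) = 372 → 372 → 372 mod 360 = 12°

12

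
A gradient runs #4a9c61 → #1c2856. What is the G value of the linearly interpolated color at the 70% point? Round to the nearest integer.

75

G₁ = 156 (from #4a9c61), G₂ = 40 (from #1c2856).
G = 156 + 0.7 × (40 − 156) = 74.8 → 75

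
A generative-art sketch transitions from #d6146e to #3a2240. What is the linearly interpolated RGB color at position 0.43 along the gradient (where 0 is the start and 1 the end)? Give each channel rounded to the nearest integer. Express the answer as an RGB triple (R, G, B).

(147, 26, 90)

#d6146e → (214, 20, 110); #3a2240 → (58, 34, 64).
R = 214 + 0.43 × (58 − 214) = 214 + 0.43 × -156 = 146.92 → 147
G = 20 + 0.43 × (34 − 20) = 20 + 0.43 × 14 = 26.02 → 26
B = 110 + 0.43 × (64 − 110) = 110 + 0.43 × -46 = 90.22 → 90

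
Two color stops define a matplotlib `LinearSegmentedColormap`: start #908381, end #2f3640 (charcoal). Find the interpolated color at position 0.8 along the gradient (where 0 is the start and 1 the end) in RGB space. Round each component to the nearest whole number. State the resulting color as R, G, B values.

(66, 69, 77)

#908381 → (144, 131, 129); #2f3640 → (47, 54, 64).
R = 144 + 0.8 × (47 − 144) = 144 + 0.8 × -97 = 66.4 → 66
G = 131 + 0.8 × (54 − 131) = 131 + 0.8 × -77 = 69.4 → 69
B = 129 + 0.8 × (64 − 129) = 129 + 0.8 × -65 = 77 → 77
So the blended color is (66, 69, 77), about #42454d.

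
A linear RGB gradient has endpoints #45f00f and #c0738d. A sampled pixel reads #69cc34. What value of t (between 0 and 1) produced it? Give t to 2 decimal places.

Invert the lerp on the B channel (largest span, 126): t = (52 − 15) / (141 − 15) = 37/126 = 0.29365.
Check on R: (105 − 69)/(192 − 69) = 0.2927 ✓

0.29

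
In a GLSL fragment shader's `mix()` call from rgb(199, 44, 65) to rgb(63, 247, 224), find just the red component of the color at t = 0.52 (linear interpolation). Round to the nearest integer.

R = 199 + 0.52 × (63 − 199) = 128.28 → 128

128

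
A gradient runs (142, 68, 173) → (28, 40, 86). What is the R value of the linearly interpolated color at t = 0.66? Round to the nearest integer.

R = 142 + 0.66 × (28 − 142) = 66.76 → 67

67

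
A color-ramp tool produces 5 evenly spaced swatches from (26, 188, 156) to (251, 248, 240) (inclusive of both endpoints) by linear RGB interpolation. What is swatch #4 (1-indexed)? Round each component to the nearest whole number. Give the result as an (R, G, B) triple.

(195, 233, 219)

With 5 swatches and endpoints inclusive, swatch 4 sits at t = (4 − 1)/(5 − 1) = 3/4 ≈ 0.75.
R = 26 + 0.75 × (251 − 26) = 194.75 → 195
G = 188 + 0.75 × (248 − 188) = 233 → 233
B = 156 + 0.75 × (240 − 156) = 219 → 219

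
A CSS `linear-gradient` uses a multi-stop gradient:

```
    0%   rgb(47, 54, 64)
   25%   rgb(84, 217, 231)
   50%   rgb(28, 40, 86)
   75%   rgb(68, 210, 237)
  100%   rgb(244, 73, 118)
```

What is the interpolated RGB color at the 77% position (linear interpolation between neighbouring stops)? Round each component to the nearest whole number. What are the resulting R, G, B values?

(82, 199, 227)

77% lies between the 75% and 100% stops, so the local fraction is t = (77 − 75)/(100 − 75) = 2/25 ≈ 0.08.
R = 68 + 0.08 × (244 − 68) = 82.08 → 82
G = 210 + 0.08 × (73 − 210) = 199.04 → 199
B = 237 + 0.08 × (118 − 237) = 227.48 → 227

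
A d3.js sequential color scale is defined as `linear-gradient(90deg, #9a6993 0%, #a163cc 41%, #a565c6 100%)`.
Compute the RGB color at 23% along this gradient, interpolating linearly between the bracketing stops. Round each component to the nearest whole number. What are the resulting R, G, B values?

(158, 102, 179)

23% lies between the 0% and 41% stops, so the local fraction is t = (23 − 0)/(41 − 0) = 23/41 ≈ 0.561.
#9a6993 → (154, 105, 147); #a163cc → (161, 99, 204).
R = 154 + 0.561 × (161 − 154) = 157.927 → 158
G = 105 + 0.561 × (99 − 105) = 101.634 → 102
B = 147 + 0.561 × (204 − 147) = 178.977 → 179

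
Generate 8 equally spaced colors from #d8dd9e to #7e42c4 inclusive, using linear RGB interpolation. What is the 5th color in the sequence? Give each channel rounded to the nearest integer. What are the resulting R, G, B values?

With 8 swatches and endpoints inclusive, swatch 5 sits at t = (5 − 1)/(8 − 1) = 4/7 ≈ 0.5714.
#d8dd9e → (216, 221, 158); #7e42c4 → (126, 66, 196).
R = 216 + 0.5714 × (126 − 216) = 164.574 → 165
G = 221 + 0.5714 × (66 − 221) = 132.433 → 132
B = 158 + 0.5714 × (196 − 158) = 179.713 → 180

(165, 132, 180)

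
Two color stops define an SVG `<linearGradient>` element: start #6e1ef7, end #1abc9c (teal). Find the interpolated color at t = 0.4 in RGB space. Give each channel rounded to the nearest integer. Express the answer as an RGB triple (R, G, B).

(76, 93, 211)

#6e1ef7 → (110, 30, 247); #1abc9c → (26, 188, 156).
R = 110 + 0.4 × (26 − 110) = 110 + 0.4 × -84 = 76.4 → 76
G = 30 + 0.4 × (188 − 30) = 30 + 0.4 × 158 = 93.2 → 93
B = 247 + 0.4 × (156 − 247) = 247 + 0.4 × -91 = 210.6 → 211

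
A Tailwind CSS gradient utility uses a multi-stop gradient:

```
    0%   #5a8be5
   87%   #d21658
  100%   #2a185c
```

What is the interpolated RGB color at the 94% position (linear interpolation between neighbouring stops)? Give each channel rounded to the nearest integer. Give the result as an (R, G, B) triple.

94% lies between the 87% and 100% stops, so the local fraction is t = (94 − 87)/(100 − 87) = 7/13 ≈ 0.5385.
#d21658 → (210, 22, 88); #2a185c → (42, 24, 92).
R = 210 + 0.5385 × (42 − 210) = 119.532 → 120
G = 22 + 0.5385 × (24 − 22) = 23.077 → 23
B = 88 + 0.5385 × (92 − 88) = 90.154 → 90

(120, 23, 90)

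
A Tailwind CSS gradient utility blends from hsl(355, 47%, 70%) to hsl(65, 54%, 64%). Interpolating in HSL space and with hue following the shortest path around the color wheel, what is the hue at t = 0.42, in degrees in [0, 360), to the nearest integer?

Hue: 65 − 355 = -290°, but |-290| > 180 so the shorter arc goes the other way: Δh = -290 + 360 = 70°.
H = 355 + 0.42 × (70) = 384.4 → 384 → 384 mod 360 = 24°

24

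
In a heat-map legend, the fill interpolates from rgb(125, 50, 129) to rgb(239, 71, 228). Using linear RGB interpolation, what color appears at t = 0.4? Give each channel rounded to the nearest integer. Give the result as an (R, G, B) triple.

(171, 58, 169)

R = 125 + 0.4 × (239 − 125) = 125 + 0.4 × 114 = 170.6 → 171
G = 50 + 0.4 × (71 − 50) = 50 + 0.4 × 21 = 58.4 → 58
B = 129 + 0.4 × (228 − 129) = 129 + 0.4 × 99 = 168.6 → 169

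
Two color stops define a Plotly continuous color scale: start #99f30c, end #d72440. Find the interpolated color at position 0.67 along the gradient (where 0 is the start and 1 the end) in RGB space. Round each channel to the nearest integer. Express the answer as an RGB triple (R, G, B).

(195, 104, 47)

#99f30c → (153, 243, 12); #d72440 → (215, 36, 64).
R = 153 + 0.67 × (215 − 153) = 153 + 0.67 × 62 = 194.54 → 195
G = 243 + 0.67 × (36 − 243) = 243 + 0.67 × -207 = 104.31 → 104
B = 12 + 0.67 × (64 − 12) = 12 + 0.67 × 52 = 46.84 → 47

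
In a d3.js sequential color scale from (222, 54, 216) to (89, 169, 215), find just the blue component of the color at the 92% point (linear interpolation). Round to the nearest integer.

B = 216 + 0.92 × (215 − 216) = 215.08 → 215

215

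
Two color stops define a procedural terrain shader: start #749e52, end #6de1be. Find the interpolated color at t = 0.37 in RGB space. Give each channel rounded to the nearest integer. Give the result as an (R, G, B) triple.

(113, 183, 122)

#749e52 → (116, 158, 82); #6de1be → (109, 225, 190).
R = 116 + 0.37 × (109 − 116) = 116 + 0.37 × -7 = 113.41 → 113
G = 158 + 0.37 × (225 − 158) = 158 + 0.37 × 67 = 182.79 → 183
B = 82 + 0.37 × (190 − 82) = 82 + 0.37 × 108 = 121.96 → 122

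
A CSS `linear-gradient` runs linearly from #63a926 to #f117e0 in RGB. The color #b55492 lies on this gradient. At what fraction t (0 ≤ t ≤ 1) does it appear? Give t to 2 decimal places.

0.58

Invert the lerp on the B channel (largest span, 186): t = (146 − 38) / (224 − 38) = 108/186 = 0.58065.
Check on R: (181 − 99)/(241 − 99) = 0.5775 ✓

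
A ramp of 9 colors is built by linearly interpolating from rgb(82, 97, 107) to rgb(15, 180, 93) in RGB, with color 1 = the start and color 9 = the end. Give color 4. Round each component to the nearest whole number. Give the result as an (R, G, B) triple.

With 9 swatches and endpoints inclusive, swatch 4 sits at t = (4 − 1)/(9 − 1) = 3/8 ≈ 0.375.
R = 82 + 0.375 × (15 − 82) = 56.875 → 57
G = 97 + 0.375 × (180 − 97) = 128.125 → 128
B = 107 + 0.375 × (93 − 107) = 101.75 → 102

(57, 128, 102)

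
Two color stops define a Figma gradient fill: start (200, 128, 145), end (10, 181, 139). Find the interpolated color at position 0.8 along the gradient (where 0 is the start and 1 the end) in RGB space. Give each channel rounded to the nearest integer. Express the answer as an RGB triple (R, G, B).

(48, 170, 140)

R = 200 + 0.8 × (10 − 200) = 200 + 0.8 × -190 = 48 → 48
G = 128 + 0.8 × (181 − 128) = 128 + 0.8 × 53 = 170.4 → 170
B = 145 + 0.8 × (139 − 145) = 145 + 0.8 × -6 = 140.2 → 140
So the blended color is (48, 170, 140), about #30aa8c.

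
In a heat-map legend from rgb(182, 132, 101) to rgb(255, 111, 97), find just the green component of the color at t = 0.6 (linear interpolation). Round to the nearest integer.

119

G = 132 + 0.6 × (111 − 132) = 119.4 → 119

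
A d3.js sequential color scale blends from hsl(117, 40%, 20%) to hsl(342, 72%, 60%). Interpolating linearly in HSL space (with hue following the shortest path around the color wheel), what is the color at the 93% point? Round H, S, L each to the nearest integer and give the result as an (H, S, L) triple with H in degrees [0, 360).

Hue: 342 − 117 = 225°, but |225| > 180 so the shorter arc goes the other way: Δh = 225 − 360 = -135°.
H = 117 + 0.93 × (-135) = -8.55 → -9 → -9 mod 360 = 351°
S = 40 + 0.93 × (72 − 40) = 69.76 → 70%
L = 20 + 0.93 × (60 − 20) = 57.2 → 57%

(351, 70, 57)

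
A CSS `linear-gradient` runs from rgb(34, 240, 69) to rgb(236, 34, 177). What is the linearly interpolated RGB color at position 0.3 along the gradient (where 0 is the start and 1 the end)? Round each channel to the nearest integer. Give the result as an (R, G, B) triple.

R = 34 + 0.3 × (236 − 34) = 34 + 0.3 × 202 = 94.6 → 95
G = 240 + 0.3 × (34 − 240) = 240 + 0.3 × -206 = 178.2 → 178
B = 69 + 0.3 × (177 − 69) = 69 + 0.3 × 108 = 101.4 → 101

(95, 178, 101)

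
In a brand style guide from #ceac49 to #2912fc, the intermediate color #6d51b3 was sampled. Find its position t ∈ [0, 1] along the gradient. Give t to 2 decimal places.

Invert the lerp on the B channel (largest span, 179): t = (179 − 73) / (252 − 73) = 106/179 = 0.59218.
Check on R: (109 − 206)/(41 − 206) = 0.5879 ✓

0.59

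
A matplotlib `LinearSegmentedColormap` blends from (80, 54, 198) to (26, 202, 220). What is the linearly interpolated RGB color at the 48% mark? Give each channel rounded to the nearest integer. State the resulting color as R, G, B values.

48% corresponds to t = 0.48.
R = 80 + 0.48 × (26 − 80) = 80 + 0.48 × -54 = 54.08 → 54
G = 54 + 0.48 × (202 − 54) = 54 + 0.48 × 148 = 125.04 → 125
B = 198 + 0.48 × (220 − 198) = 198 + 0.48 × 22 = 208.56 → 209
So the blended color is (54, 125, 209), about #367dd1.

(54, 125, 209)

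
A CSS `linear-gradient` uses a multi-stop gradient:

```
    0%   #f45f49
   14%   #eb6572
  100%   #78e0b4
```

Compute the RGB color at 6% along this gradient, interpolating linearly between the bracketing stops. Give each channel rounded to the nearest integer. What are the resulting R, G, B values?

(240, 98, 91)

6% lies between the 0% and 14% stops, so the local fraction is t = (6 − 0)/(14 − 0) = 6/14 ≈ 0.4286.
#f45f49 → (244, 95, 73); #eb6572 → (235, 101, 114).
R = 244 + 0.4286 × (235 − 244) = 240.143 → 240
G = 95 + 0.4286 × (101 − 95) = 97.572 → 98
B = 73 + 0.4286 × (114 − 73) = 90.573 → 91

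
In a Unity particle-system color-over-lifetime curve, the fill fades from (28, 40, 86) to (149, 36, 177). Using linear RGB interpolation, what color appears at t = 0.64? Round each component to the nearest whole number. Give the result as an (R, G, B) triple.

R = 28 + 0.64 × (149 − 28) = 28 + 0.64 × 121 = 105.44 → 105
G = 40 + 0.64 × (36 − 40) = 40 + 0.64 × -4 = 37.44 → 37
B = 86 + 0.64 × (177 − 86) = 86 + 0.64 × 91 = 144.24 → 144

(105, 37, 144)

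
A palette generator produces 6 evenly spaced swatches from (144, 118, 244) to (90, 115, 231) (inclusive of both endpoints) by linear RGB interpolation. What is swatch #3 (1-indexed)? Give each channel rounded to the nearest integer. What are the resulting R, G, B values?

(122, 117, 239)

With 6 swatches and endpoints inclusive, swatch 3 sits at t = (3 − 1)/(6 − 1) = 2/5 ≈ 0.4.
R = 144 + 0.4 × (90 − 144) = 122.4 → 122
G = 118 + 0.4 × (115 − 118) = 116.8 → 117
B = 244 + 0.4 × (231 − 244) = 238.8 → 239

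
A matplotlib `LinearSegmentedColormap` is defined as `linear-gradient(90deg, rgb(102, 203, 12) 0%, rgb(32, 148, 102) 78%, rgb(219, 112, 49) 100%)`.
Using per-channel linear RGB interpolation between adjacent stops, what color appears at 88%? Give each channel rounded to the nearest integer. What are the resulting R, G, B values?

(117, 132, 78)

88% lies between the 78% and 100% stops, so the local fraction is t = (88 − 78)/(100 − 78) = 10/22 ≈ 0.4545.
R = 32 + 0.4545 × (219 − 32) = 116.992 → 117
G = 148 + 0.4545 × (112 − 148) = 131.638 → 132
B = 102 + 0.4545 × (49 − 102) = 77.912 → 78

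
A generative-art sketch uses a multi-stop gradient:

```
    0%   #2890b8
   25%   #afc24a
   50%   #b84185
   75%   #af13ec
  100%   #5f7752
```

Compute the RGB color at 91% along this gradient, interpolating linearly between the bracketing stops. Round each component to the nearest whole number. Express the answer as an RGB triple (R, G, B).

91% lies between the 75% and 100% stops, so the local fraction is t = (91 − 75)/(100 − 75) = 16/25 ≈ 0.64.
#af13ec → (175, 19, 236); #5f7752 → (95, 119, 82).
R = 175 + 0.64 × (95 − 175) = 123.8 → 124
G = 19 + 0.64 × (119 − 19) = 83 → 83
B = 236 + 0.64 × (82 − 236) = 137.44 → 137

(124, 83, 137)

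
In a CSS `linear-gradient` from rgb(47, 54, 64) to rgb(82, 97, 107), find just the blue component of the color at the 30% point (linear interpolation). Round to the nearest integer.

77

B = 64 + 0.3 × (107 − 64) = 76.9 → 77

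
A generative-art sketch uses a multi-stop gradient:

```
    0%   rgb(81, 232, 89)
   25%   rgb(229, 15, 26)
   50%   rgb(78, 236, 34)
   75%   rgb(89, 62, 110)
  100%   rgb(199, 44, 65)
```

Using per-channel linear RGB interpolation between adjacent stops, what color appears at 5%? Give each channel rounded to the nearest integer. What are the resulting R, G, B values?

5% lies between the 0% and 25% stops, so the local fraction is t = (5 − 0)/(25 − 0) = 5/25 ≈ 0.2.
R = 81 + 0.2 × (229 − 81) = 110.6 → 111
G = 232 + 0.2 × (15 − 232) = 188.6 → 189
B = 89 + 0.2 × (26 − 89) = 76.4 → 76

(111, 189, 76)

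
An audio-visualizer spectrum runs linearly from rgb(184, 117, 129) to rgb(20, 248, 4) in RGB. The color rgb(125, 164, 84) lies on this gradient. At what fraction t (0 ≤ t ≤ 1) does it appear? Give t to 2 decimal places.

Invert the lerp on the R channel (largest span, 164): t = (125 − 184) / (20 − 184) = -59/-164 = 0.35976.
Check on G: (164 − 117)/(248 − 117) = 0.3588 ✓

0.36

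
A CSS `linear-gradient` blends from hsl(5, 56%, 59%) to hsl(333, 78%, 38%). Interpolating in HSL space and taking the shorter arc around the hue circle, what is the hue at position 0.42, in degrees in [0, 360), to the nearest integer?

Hue: 333 − 5 = 328°, but |328| > 180 so the shorter arc goes the other way: Δh = 328 − 360 = -32°.
H = 5 + 0.42 × (-32) = -8.44 → -8 → -8 mod 360 = 352°

352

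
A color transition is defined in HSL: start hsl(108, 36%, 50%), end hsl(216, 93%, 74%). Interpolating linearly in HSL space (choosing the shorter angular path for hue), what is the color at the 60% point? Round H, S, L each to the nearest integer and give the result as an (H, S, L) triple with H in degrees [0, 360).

(173, 70, 64)

Hue arc: Δh = 216 − 108 = 108° (|Δh| ≤ 180, already the shorter path).
H = 108 + 0.6 × (108) = 172.8 → 173°
S = 36 + 0.6 × (93 − 36) = 70.2 → 70%
L = 50 + 0.6 × (74 − 50) = 64.4 → 64%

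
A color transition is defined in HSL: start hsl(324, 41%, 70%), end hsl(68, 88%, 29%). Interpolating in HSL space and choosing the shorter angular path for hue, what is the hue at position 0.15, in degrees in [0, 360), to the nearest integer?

340

Hue: 68 − 324 = -256°, but |-256| > 180 so the shorter arc goes the other way: Δh = -256 + 360 = 104°.
H = 324 + 0.15 × (104) = 339.6 → 340°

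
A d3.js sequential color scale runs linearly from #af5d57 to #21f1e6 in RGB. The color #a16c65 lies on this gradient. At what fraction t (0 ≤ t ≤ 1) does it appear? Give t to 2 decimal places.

Invert the lerp on the G channel (largest span, 148): t = (108 − 93) / (241 − 93) = 15/148 = 0.10135.
Check on R: (161 − 175)/(33 − 175) = 0.09859 ✓

0.10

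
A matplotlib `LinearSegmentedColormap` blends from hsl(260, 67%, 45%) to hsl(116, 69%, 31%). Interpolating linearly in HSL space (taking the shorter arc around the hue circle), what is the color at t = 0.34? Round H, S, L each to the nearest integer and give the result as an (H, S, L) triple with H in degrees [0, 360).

(211, 68, 40)

Hue arc: Δh = 116 − 260 = -144° (|Δh| ≤ 180, already the shorter path).
H = 260 + 0.34 × (-144) = 211.04 → 211°
S = 67 + 0.34 × (69 − 67) = 67.68 → 68%
L = 45 + 0.34 × (31 − 45) = 40.24 → 40%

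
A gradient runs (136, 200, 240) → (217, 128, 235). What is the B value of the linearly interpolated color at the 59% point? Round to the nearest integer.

237

B = 240 + 0.59 × (235 − 240) = 237.05 → 237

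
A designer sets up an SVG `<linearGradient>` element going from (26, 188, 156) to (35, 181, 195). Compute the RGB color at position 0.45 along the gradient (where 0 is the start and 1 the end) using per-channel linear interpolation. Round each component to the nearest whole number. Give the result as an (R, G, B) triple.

(30, 185, 174)

R = 26 + 0.45 × (35 − 26) = 26 + 0.45 × 9 = 30.05 → 30
G = 188 + 0.45 × (181 − 188) = 188 + 0.45 × -7 = 184.85 → 185
B = 156 + 0.45 × (195 − 156) = 156 + 0.45 × 39 = 173.55 → 174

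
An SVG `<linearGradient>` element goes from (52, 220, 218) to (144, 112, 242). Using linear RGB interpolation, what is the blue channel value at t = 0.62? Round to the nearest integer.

B = 218 + 0.62 × (242 − 218) = 232.88 → 233

233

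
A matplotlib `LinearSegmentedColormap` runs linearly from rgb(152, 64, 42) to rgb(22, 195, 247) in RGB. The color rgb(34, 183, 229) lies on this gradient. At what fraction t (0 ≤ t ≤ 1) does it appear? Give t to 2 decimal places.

0.91

Invert the lerp on the B channel (largest span, 205): t = (229 − 42) / (247 − 42) = 187/205 = 0.9122.
Check on R: (34 − 152)/(22 − 152) = 0.9077 ✓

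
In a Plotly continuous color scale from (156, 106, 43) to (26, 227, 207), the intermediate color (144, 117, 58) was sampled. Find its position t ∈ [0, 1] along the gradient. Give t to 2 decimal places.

Invert the lerp on the B channel (largest span, 164): t = (58 − 43) / (207 − 43) = 15/164 = 0.091463.
Check on R: (144 − 156)/(26 − 156) = 0.09231 ✓

0.09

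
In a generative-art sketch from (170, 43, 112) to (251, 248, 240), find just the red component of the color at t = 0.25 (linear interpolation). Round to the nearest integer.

190

R = 170 + 0.25 × (251 − 170) = 190.25 → 190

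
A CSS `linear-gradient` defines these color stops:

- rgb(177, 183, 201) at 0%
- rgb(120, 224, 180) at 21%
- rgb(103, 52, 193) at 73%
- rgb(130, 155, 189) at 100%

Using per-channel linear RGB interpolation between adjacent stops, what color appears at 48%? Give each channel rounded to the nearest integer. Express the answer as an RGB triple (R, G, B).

48% lies between the 21% and 73% stops, so the local fraction is t = (48 − 21)/(73 − 21) = 27/52 ≈ 0.5192.
R = 120 + 0.5192 × (103 − 120) = 111.174 → 111
G = 224 + 0.5192 × (52 − 224) = 134.698 → 135
B = 180 + 0.5192 × (193 − 180) = 186.75 → 187

(111, 135, 187)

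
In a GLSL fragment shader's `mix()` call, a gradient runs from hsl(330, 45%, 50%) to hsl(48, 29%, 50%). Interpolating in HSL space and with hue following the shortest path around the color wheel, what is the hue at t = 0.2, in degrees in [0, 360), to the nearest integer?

346

Hue: 48 − 330 = -282°, but |-282| > 180 so the shorter arc goes the other way: Δh = -282 + 360 = 78°.
H = 330 + 0.2 × (78) = 345.6 → 346°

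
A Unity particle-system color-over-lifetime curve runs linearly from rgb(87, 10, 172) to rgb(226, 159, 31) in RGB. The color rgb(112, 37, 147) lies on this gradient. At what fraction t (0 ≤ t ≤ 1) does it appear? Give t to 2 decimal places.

Invert the lerp on the G channel (largest span, 149): t = (37 − 10) / (159 − 10) = 27/149 = 0.18121.
Check on R: (112 − 87)/(226 − 87) = 0.1799 ✓

0.18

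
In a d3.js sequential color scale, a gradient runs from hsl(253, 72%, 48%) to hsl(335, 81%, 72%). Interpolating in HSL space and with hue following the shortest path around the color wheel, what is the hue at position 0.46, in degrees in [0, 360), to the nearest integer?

291

Hue arc: Δh = 335 − 253 = 82° (|Δh| ≤ 180, already the shorter path).
H = 253 + 0.46 × (82) = 290.72 → 291°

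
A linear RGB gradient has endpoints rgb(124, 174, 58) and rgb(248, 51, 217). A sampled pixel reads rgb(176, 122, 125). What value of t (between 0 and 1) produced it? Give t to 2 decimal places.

0.42

Invert the lerp on the B channel (largest span, 159): t = (125 − 58) / (217 − 58) = 67/159 = 0.42138.
Check on R: (176 − 124)/(248 − 124) = 0.4194 ✓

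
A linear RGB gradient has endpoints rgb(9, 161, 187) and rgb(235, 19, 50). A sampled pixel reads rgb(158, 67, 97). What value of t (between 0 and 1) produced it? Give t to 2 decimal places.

0.66

Invert the lerp on the R channel (largest span, 226): t = (158 − 9) / (235 − 9) = 149/226 = 0.65929.
Check on G: (67 − 161)/(19 − 161) = 0.662 ✓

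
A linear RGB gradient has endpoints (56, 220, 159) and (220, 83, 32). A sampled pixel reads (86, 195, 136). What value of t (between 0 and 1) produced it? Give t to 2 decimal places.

Invert the lerp on the R channel (largest span, 164): t = (86 − 56) / (220 − 56) = 30/164 = 0.18293.
Check on G: (195 − 220)/(83 − 220) = 0.1825 ✓

0.18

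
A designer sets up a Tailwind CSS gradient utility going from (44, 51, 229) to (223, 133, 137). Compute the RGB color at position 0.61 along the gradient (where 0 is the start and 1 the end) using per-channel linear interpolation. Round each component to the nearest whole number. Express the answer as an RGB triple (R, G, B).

(153, 101, 173)

R = 44 + 0.61 × (223 − 44) = 44 + 0.61 × 179 = 153.19 → 153
G = 51 + 0.61 × (133 − 51) = 51 + 0.61 × 82 = 101.02 → 101
B = 229 + 0.61 × (137 − 229) = 229 + 0.61 × -92 = 172.88 → 173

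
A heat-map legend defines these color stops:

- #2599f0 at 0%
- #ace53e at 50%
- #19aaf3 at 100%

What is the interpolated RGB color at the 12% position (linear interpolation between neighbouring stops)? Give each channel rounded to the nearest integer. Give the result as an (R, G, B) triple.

12% lies between the 0% and 50% stops, so the local fraction is t = (12 − 0)/(50 − 0) = 12/50 ≈ 0.24.
#2599f0 → (37, 153, 240); #ace53e → (172, 229, 62).
R = 37 + 0.24 × (172 − 37) = 69.4 → 69
G = 153 + 0.24 × (229 − 153) = 171.24 → 171
B = 240 + 0.24 × (62 − 240) = 197.28 → 197

(69, 171, 197)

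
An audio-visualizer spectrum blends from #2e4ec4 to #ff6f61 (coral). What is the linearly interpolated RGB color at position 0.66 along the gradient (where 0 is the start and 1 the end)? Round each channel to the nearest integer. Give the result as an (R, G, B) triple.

(184, 100, 131)

#2e4ec4 → (46, 78, 196); #ff6f61 → (255, 111, 97).
R = 46 + 0.66 × (255 − 46) = 46 + 0.66 × 209 = 183.94 → 184
G = 78 + 0.66 × (111 − 78) = 78 + 0.66 × 33 = 99.78 → 100
B = 196 + 0.66 × (97 − 196) = 196 + 0.66 × -99 = 130.66 → 131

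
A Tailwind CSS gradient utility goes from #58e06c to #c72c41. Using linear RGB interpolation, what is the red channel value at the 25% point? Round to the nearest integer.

R₁ = 88 (from #58e06c), R₂ = 199 (from #c72c41).
R = 88 + 0.25 × (199 − 88) = 115.75 → 116

116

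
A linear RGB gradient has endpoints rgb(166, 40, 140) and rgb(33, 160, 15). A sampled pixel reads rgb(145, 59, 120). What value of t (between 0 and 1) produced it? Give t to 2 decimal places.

Invert the lerp on the R channel (largest span, 133): t = (145 − 166) / (33 − 166) = -21/-133 = 0.15789.
Check on G: (59 − 40)/(160 − 40) = 0.1583 ✓

0.16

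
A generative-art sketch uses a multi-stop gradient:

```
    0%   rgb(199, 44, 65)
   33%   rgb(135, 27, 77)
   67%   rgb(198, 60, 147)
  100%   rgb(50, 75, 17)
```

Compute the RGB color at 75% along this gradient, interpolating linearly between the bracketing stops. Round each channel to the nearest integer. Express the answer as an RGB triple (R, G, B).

(162, 64, 115)

75% lies between the 67% and 100% stops, so the local fraction is t = (75 − 67)/(100 − 67) = 8/33 ≈ 0.2424.
R = 198 + 0.2424 × (50 − 198) = 162.125 → 162
G = 60 + 0.2424 × (75 − 60) = 63.636 → 64
B = 147 + 0.2424 × (17 − 147) = 115.488 → 115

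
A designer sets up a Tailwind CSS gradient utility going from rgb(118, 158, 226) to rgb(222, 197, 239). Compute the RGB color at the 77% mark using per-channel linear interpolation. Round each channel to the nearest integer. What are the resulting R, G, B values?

(198, 188, 236)

77% corresponds to t = 0.77.
R = 118 + 0.77 × (222 − 118) = 118 + 0.77 × 104 = 198.08 → 198
G = 158 + 0.77 × (197 − 158) = 158 + 0.77 × 39 = 188.03 → 188
B = 226 + 0.77 × (239 − 226) = 226 + 0.77 × 13 = 236.01 → 236
So the blended color is (198, 188, 236), about #c6bcec.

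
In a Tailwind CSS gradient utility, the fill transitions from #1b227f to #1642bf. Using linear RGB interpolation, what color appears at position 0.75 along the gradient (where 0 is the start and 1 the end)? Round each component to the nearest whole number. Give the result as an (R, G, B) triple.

#1b227f → (27, 34, 127); #1642bf → (22, 66, 191).
R = 27 + 0.75 × (22 − 27) = 27 + 0.75 × -5 = 23.25 → 23
G = 34 + 0.75 × (66 − 34) = 34 + 0.75 × 32 = 58 → 58
B = 127 + 0.75 × (191 − 127) = 127 + 0.75 × 64 = 175 → 175

(23, 58, 175)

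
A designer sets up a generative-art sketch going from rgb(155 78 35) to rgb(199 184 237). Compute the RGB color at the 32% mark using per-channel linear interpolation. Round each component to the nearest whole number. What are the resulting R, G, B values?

32% corresponds to t = 0.32.
R = 155 + 0.32 × (199 − 155) = 155 + 0.32 × 44 = 169.08 → 169
G = 78 + 0.32 × (184 − 78) = 78 + 0.32 × 106 = 111.92 → 112
B = 35 + 0.32 × (237 − 35) = 35 + 0.32 × 202 = 99.64 → 100

(169, 112, 100)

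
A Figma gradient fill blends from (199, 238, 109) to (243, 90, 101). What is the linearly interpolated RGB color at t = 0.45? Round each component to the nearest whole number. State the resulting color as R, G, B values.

R = 199 + 0.45 × (243 − 199) = 199 + 0.45 × 44 = 218.8 → 219
G = 238 + 0.45 × (90 − 238) = 238 + 0.45 × -148 = 171.4 → 171
B = 109 + 0.45 × (101 − 109) = 109 + 0.45 × -8 = 105.4 → 105

(219, 171, 105)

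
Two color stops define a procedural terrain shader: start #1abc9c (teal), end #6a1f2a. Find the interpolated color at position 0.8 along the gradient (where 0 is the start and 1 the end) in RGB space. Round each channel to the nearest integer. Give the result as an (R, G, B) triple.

(90, 62, 65)

#1abc9c → (26, 188, 156); #6a1f2a → (106, 31, 42).
R = 26 + 0.8 × (106 − 26) = 26 + 0.8 × 80 = 90 → 90
G = 188 + 0.8 × (31 − 188) = 188 + 0.8 × -157 = 62.4 → 62
B = 156 + 0.8 × (42 − 156) = 156 + 0.8 × -114 = 64.8 → 65
So the blended color is (90, 62, 65), about #5a3e41.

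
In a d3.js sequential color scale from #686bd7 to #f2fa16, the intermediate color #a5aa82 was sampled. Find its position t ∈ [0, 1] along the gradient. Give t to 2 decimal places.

Invert the lerp on the B channel (largest span, 193): t = (130 − 215) / (22 − 215) = -85/-193 = 0.44041.
Check on R: (165 − 104)/(242 − 104) = 0.442 ✓

0.44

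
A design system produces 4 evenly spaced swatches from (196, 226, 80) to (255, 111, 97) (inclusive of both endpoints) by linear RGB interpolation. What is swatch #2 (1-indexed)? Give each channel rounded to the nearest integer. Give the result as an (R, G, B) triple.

With 4 swatches and endpoints inclusive, swatch 2 sits at t = (2 − 1)/(4 − 1) = 1/3 ≈ 0.3333.
R = 196 + 0.3333 × (255 − 196) = 215.665 → 216
G = 226 + 0.3333 × (111 − 226) = 187.671 → 188
B = 80 + 0.3333 × (97 − 80) = 85.666 → 86

(216, 188, 86)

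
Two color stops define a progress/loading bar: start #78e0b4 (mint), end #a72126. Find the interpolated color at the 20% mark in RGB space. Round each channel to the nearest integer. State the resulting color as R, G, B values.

#78e0b4 → (120, 224, 180); #a72126 → (167, 33, 38).
20% corresponds to t = 0.2.
R = 120 + 0.2 × (167 − 120) = 120 + 0.2 × 47 = 129.4 → 129
G = 224 + 0.2 × (33 − 224) = 224 + 0.2 × -191 = 185.8 → 186
B = 180 + 0.2 × (38 − 180) = 180 + 0.2 × -142 = 151.6 → 152

(129, 186, 152)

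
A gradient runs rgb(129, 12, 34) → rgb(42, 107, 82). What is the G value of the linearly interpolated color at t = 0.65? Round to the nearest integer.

G = 12 + 0.65 × (107 − 12) = 73.75 → 74

74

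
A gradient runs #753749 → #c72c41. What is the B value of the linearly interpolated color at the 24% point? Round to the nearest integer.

B₁ = 73 (from #753749), B₂ = 65 (from #c72c41).
B = 73 + 0.24 × (65 − 73) = 71.08 → 71

71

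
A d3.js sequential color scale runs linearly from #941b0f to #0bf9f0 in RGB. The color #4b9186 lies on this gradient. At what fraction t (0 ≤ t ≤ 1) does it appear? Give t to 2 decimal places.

Invert the lerp on the B channel (largest span, 225): t = (134 − 15) / (240 − 15) = 119/225 = 0.52889.
Check on R: (75 − 148)/(11 − 148) = 0.5328 ✓

0.53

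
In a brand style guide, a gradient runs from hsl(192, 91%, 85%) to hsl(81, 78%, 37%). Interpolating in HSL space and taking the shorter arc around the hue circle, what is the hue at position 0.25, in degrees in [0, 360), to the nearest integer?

164

Hue arc: Δh = 81 − 192 = -111° (|Δh| ≤ 180, already the shorter path).
H = 192 + 0.25 × (-111) = 164.25 → 164°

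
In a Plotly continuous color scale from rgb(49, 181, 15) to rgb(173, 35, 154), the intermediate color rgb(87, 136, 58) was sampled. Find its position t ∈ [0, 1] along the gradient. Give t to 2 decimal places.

Invert the lerp on the G channel (largest span, 146): t = (136 − 181) / (35 − 181) = -45/-146 = 0.30822.
Check on R: (87 − 49)/(173 − 49) = 0.3065 ✓

0.31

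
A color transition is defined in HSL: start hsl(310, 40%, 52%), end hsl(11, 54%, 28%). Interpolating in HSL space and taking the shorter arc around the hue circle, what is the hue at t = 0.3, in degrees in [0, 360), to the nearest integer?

Hue: 11 − 310 = -299°, but |-299| > 180 so the shorter arc goes the other way: Δh = -299 + 360 = 61°.
H = 310 + 0.3 × (61) = 328.3 → 328°

328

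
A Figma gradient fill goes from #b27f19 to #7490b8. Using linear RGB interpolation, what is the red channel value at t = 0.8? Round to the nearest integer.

R₁ = 178 (from #b27f19), R₂ = 116 (from #7490b8).
R = 178 + 0.8 × (116 − 178) = 128.4 → 128

128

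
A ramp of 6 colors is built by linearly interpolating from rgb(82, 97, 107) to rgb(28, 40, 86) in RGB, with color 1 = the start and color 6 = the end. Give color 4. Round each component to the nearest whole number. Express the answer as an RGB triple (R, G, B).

(50, 63, 94)

With 6 swatches and endpoints inclusive, swatch 4 sits at t = (4 − 1)/(6 − 1) = 3/5 ≈ 0.6.
R = 82 + 0.6 × (28 − 82) = 49.6 → 50
G = 97 + 0.6 × (40 − 97) = 62.8 → 63
B = 107 + 0.6 × (86 − 107) = 94.4 → 94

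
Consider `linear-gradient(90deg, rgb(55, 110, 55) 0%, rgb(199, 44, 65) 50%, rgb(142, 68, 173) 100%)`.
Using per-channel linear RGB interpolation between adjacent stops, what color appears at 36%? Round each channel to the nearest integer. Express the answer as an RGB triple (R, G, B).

36% lies between the 0% and 50% stops, so the local fraction is t = (36 − 0)/(50 − 0) = 36/50 ≈ 0.72.
R = 55 + 0.72 × (199 − 55) = 158.68 → 159
G = 110 + 0.72 × (44 − 110) = 62.48 → 62
B = 55 + 0.72 × (65 − 55) = 62.2 → 62

(159, 62, 62)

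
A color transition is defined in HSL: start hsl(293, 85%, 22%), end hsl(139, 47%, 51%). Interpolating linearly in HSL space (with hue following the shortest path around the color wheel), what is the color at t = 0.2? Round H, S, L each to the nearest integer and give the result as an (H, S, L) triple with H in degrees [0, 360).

Hue arc: Δh = 139 − 293 = -154° (|Δh| ≤ 180, already the shorter path).
H = 293 + 0.2 × (-154) = 262.2 → 262°
S = 85 + 0.2 × (47 − 85) = 77.4 → 77%
L = 22 + 0.2 × (51 − 22) = 27.8 → 28%

(262, 77, 28)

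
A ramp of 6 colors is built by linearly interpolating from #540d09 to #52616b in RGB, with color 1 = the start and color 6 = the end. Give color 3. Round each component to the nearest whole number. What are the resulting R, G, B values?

(83, 47, 48)

With 6 swatches and endpoints inclusive, swatch 3 sits at t = (3 − 1)/(6 − 1) = 2/5 ≈ 0.4.
#540d09 → (84, 13, 9); #52616b → (82, 97, 107).
R = 84 + 0.4 × (82 − 84) = 83.2 → 83
G = 13 + 0.4 × (97 − 13) = 46.6 → 47
B = 9 + 0.4 × (107 − 9) = 48.2 → 48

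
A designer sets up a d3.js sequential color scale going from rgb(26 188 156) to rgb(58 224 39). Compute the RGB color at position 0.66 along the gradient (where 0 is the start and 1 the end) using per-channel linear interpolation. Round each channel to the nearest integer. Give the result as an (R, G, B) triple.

(47, 212, 79)

R = 26 + 0.66 × (58 − 26) = 26 + 0.66 × 32 = 47.12 → 47
G = 188 + 0.66 × (224 − 188) = 188 + 0.66 × 36 = 211.76 → 212
B = 156 + 0.66 × (39 − 156) = 156 + 0.66 × -117 = 78.78 → 79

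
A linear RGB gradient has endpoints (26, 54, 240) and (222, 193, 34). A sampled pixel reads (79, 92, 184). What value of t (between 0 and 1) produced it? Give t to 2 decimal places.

Invert the lerp on the B channel (largest span, 206): t = (184 − 240) / (34 − 240) = -56/-206 = 0.27184.
Check on R: (79 − 26)/(222 − 26) = 0.2704 ✓

0.27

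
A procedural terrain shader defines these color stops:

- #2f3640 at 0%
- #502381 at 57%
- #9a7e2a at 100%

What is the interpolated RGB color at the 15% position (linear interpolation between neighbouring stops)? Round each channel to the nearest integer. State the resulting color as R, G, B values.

15% lies between the 0% and 57% stops, so the local fraction is t = (15 − 0)/(57 − 0) = 15/57 ≈ 0.2632.
#2f3640 → (47, 54, 64); #502381 → (80, 35, 129).
R = 47 + 0.2632 × (80 − 47) = 55.686 → 56
G = 54 + 0.2632 × (35 − 54) = 48.999 → 49
B = 64 + 0.2632 × (129 − 64) = 81.108 → 81

(56, 49, 81)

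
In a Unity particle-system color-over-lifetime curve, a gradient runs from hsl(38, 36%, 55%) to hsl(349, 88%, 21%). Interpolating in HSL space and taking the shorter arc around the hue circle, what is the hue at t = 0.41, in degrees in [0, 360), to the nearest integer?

Hue: 349 − 38 = 311°, but |311| > 180 so the shorter arc goes the other way: Δh = 311 − 360 = -49°.
H = 38 + 0.41 × (-49) = 17.91 → 18°

18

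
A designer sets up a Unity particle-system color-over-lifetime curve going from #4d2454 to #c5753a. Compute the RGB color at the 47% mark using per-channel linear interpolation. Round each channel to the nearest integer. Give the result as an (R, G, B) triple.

(133, 74, 72)

#4d2454 → (77, 36, 84); #c5753a → (197, 117, 58).
47% corresponds to t = 0.47.
R = 77 + 0.47 × (197 − 77) = 77 + 0.47 × 120 = 133.4 → 133
G = 36 + 0.47 × (117 − 36) = 36 + 0.47 × 81 = 74.07 → 74
B = 84 + 0.47 × (58 − 84) = 84 + 0.47 × -26 = 71.78 → 72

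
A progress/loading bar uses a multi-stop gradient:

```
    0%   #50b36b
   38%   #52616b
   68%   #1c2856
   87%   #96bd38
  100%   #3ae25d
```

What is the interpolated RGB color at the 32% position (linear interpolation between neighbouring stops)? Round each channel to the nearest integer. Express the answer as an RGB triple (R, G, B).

(82, 110, 107)

32% lies between the 0% and 38% stops, so the local fraction is t = (32 − 0)/(38 − 0) = 32/38 ≈ 0.8421.
#50b36b → (80, 179, 107); #52616b → (82, 97, 107).
R = 80 + 0.8421 × (82 − 80) = 81.684 → 82
G = 179 + 0.8421 × (97 − 179) = 109.948 → 110
B = 107 + 0.8421 × (107 − 107) = 107 → 107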